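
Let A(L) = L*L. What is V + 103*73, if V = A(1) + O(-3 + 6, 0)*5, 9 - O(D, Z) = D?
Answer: 7550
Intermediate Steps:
O(D, Z) = 9 - D
A(L) = L²
V = 31 (V = 1² + (9 - (-3 + 6))*5 = 1 + (9 - 1*3)*5 = 1 + (9 - 3)*5 = 1 + 6*5 = 1 + 30 = 31)
V + 103*73 = 31 + 103*73 = 31 + 7519 = 7550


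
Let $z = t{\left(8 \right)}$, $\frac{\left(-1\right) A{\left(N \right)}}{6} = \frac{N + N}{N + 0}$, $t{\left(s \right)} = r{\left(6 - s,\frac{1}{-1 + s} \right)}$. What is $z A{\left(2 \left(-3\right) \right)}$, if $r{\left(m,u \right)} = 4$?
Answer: $-48$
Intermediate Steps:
$t{\left(s \right)} = 4$
$A{\left(N \right)} = -12$ ($A{\left(N \right)} = - 6 \frac{N + N}{N + 0} = - 6 \frac{2 N}{N} = \left(-6\right) 2 = -12$)
$z = 4$
$z A{\left(2 \left(-3\right) \right)} = 4 \left(-12\right) = -48$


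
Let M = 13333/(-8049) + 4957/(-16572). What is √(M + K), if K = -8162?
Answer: I*√4034891281126177815/22231338 ≈ 90.355*I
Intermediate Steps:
M = -86951123/44462676 (M = 13333*(-1/8049) + 4957*(-1/16572) = -13333/8049 - 4957/16572 = -86951123/44462676 ≈ -1.9556)
√(M + K) = √(-86951123/44462676 - 8162) = √(-362991312635/44462676) = I*√4034891281126177815/22231338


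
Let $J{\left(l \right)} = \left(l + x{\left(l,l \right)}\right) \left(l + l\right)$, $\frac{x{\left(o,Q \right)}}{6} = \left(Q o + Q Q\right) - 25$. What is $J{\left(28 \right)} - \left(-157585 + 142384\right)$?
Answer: $535217$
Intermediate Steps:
$x{\left(o,Q \right)} = -150 + 6 Q^{2} + 6 Q o$ ($x{\left(o,Q \right)} = 6 \left(\left(Q o + Q Q\right) - 25\right) = 6 \left(\left(Q o + Q^{2}\right) - 25\right) = 6 \left(\left(Q^{2} + Q o\right) - 25\right) = 6 \left(-25 + Q^{2} + Q o\right) = -150 + 6 Q^{2} + 6 Q o$)
$J{\left(l \right)} = 2 l \left(-150 + l + 12 l^{2}\right)$ ($J{\left(l \right)} = \left(l + \left(-150 + 6 l^{2} + 6 l l\right)\right) \left(l + l\right) = \left(l + \left(-150 + 6 l^{2} + 6 l^{2}\right)\right) 2 l = \left(l + \left(-150 + 12 l^{2}\right)\right) 2 l = \left(-150 + l + 12 l^{2}\right) 2 l = 2 l \left(-150 + l + 12 l^{2}\right)$)
$J{\left(28 \right)} - \left(-157585 + 142384\right) = 2 \cdot 28 \left(-150 + 28 + 12 \cdot 28^{2}\right) - \left(-157585 + 142384\right) = 2 \cdot 28 \left(-150 + 28 + 12 \cdot 784\right) - -15201 = 2 \cdot 28 \left(-150 + 28 + 9408\right) + 15201 = 2 \cdot 28 \cdot 9286 + 15201 = 520016 + 15201 = 535217$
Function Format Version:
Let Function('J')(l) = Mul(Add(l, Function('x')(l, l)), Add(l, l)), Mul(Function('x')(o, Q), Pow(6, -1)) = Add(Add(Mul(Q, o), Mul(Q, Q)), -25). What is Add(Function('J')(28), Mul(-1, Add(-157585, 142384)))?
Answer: 535217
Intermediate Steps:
Function('x')(o, Q) = Add(-150, Mul(6, Pow(Q, 2)), Mul(6, Q, o)) (Function('x')(o, Q) = Mul(6, Add(Add(Mul(Q, o), Mul(Q, Q)), -25)) = Mul(6, Add(Add(Mul(Q, o), Pow(Q, 2)), -25)) = Mul(6, Add(Add(Pow(Q, 2), Mul(Q, o)), -25)) = Mul(6, Add(-25, Pow(Q, 2), Mul(Q, o))) = Add(-150, Mul(6, Pow(Q, 2)), Mul(6, Q, o)))
Function('J')(l) = Mul(2, l, Add(-150, l, Mul(12, Pow(l, 2)))) (Function('J')(l) = Mul(Add(l, Add(-150, Mul(6, Pow(l, 2)), Mul(6, l, l))), Add(l, l)) = Mul(Add(l, Add(-150, Mul(6, Pow(l, 2)), Mul(6, Pow(l, 2)))), Mul(2, l)) = Mul(Add(l, Add(-150, Mul(12, Pow(l, 2)))), Mul(2, l)) = Mul(Add(-150, l, Mul(12, Pow(l, 2))), Mul(2, l)) = Mul(2, l, Add(-150, l, Mul(12, Pow(l, 2)))))
Add(Function('J')(28), Mul(-1, Add(-157585, 142384))) = Add(Mul(2, 28, Add(-150, 28, Mul(12, Pow(28, 2)))), Mul(-1, Add(-157585, 142384))) = Add(Mul(2, 28, Add(-150, 28, Mul(12, 784))), Mul(-1, -15201)) = Add(Mul(2, 28, Add(-150, 28, 9408)), 15201) = Add(Mul(2, 28, 9286), 15201) = Add(520016, 15201) = 535217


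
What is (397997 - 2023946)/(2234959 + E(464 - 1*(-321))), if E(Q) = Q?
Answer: -180661/248416 ≈ -0.72725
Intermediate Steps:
(397997 - 2023946)/(2234959 + E(464 - 1*(-321))) = (397997 - 2023946)/(2234959 + (464 - 1*(-321))) = -1625949/(2234959 + (464 + 321)) = -1625949/(2234959 + 785) = -1625949/2235744 = -1625949*1/2235744 = -180661/248416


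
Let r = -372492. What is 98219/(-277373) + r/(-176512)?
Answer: 21495597847/12239915744 ≈ 1.7562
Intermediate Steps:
98219/(-277373) + r/(-176512) = 98219/(-277373) - 372492/(-176512) = 98219*(-1/277373) - 372492*(-1/176512) = -98219/277373 + 93123/44128 = 21495597847/12239915744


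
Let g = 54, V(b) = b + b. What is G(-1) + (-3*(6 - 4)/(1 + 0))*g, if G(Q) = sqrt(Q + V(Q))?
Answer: -324 + I*sqrt(3) ≈ -324.0 + 1.732*I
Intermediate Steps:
V(b) = 2*b
G(Q) = sqrt(3)*sqrt(Q) (G(Q) = sqrt(Q + 2*Q) = sqrt(3*Q) = sqrt(3)*sqrt(Q))
G(-1) + (-3*(6 - 4)/(1 + 0))*g = sqrt(3)*sqrt(-1) - 3*(6 - 4)/(1 + 0)*54 = sqrt(3)*I - 6/1*54 = I*sqrt(3) - 6*54 = I*sqrt(3) - 324 = -324 + I*sqrt(3)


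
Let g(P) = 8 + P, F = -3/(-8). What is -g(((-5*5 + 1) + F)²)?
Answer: -36233/64 ≈ -566.14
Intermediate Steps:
F = 3/8 (F = -3*(-⅛) = 3/8 ≈ 0.37500)
-g(((-5*5 + 1) + F)²) = -(8 + ((-5*5 + 1) + 3/8)²) = -(8 + ((-25 + 1) + 3/8)²) = -(8 + (-24 + 3/8)²) = -(8 + (-189/8)²) = -(8 + 35721/64) = -1*36233/64 = -36233/64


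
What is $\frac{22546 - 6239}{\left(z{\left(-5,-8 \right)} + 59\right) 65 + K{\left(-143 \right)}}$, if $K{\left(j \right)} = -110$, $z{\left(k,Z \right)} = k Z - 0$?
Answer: $\frac{709}{275} \approx 2.5782$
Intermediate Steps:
$z{\left(k,Z \right)} = Z k$ ($z{\left(k,Z \right)} = Z k + 0 = Z k$)
$\frac{22546 - 6239}{\left(z{\left(-5,-8 \right)} + 59\right) 65 + K{\left(-143 \right)}} = \frac{22546 - 6239}{\left(\left(-8\right) \left(-5\right) + 59\right) 65 - 110} = \frac{16307}{\left(40 + 59\right) 65 - 110} = \frac{16307}{99 \cdot 65 - 110} = \frac{16307}{6435 - 110} = \frac{16307}{6325} = 16307 \cdot \frac{1}{6325} = \frac{709}{275}$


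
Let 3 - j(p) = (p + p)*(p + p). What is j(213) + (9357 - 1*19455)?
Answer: -191571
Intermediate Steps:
j(p) = 3 - 4*p**2 (j(p) = 3 - (p + p)*(p + p) = 3 - 2*p*2*p = 3 - 4*p**2)
j(213) + (9357 - 1*19455) = (3 - 4*213**2) + (9357 - 1*19455) = (3 - 4*45369) + (9357 - 19455) = (3 - 181476) - 10098 = -181473 - 10098 = -191571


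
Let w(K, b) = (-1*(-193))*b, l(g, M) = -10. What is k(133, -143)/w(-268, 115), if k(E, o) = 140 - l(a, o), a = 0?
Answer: 30/4439 ≈ 0.0067583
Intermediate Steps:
k(E, o) = 150 (k(E, o) = 140 - 1*(-10) = 140 + 10 = 150)
w(K, b) = 193*b
k(133, -143)/w(-268, 115) = 150/((193*115)) = 150/22195 = 150*(1/22195) = 30/4439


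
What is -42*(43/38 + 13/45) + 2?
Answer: -16433/285 ≈ -57.660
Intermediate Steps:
-42*(43/38 + 13/45) + 2 = -42*2429/1710 + 2 = -17003/285 + 2 = -16433/285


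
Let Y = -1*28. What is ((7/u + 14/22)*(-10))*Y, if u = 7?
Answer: 5040/11 ≈ 458.18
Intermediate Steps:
Y = -28
((7/u + 14/22)*(-10))*Y = ((7/7 + 14/22)*(-10))*(-28) = ((7*(1/7) + 14*(1/22))*(-10))*(-28) = ((1 + 7/11)*(-10))*(-28) = ((18/11)*(-10))*(-28) = -180/11*(-28) = 5040/11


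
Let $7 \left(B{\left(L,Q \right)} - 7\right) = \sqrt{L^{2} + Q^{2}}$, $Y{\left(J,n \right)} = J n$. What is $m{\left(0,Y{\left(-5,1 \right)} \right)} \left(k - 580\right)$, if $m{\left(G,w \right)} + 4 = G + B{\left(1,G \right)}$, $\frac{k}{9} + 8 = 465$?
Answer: $\frac{77726}{7} \approx 11104.0$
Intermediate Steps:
$k = 4113$ ($k = -72 + 9 \cdot 465 = -72 + 4185 = 4113$)
$B{\left(L,Q \right)} = 7 + \frac{\sqrt{L^{2} + Q^{2}}}{7}$
$m{\left(G,w \right)} = 3 + G + \frac{\sqrt{1 + G^{2}}}{7}$ ($m{\left(G,w \right)} = -4 + \left(G + \left(7 + \frac{\sqrt{1^{2} + G^{2}}}{7}\right)\right) = -4 + \left(G + \left(7 + \frac{\sqrt{1 + G^{2}}}{7}\right)\right) = -4 + \left(7 + G + \frac{\sqrt{1 + G^{2}}}{7}\right) = 3 + G + \frac{\sqrt{1 + G^{2}}}{7}$)
$m{\left(0,Y{\left(-5,1 \right)} \right)} \left(k - 580\right) = \left(3 + 0 + \frac{\sqrt{1 + 0^{2}}}{7}\right) \left(4113 - 580\right) = \left(3 + 0 + \frac{\sqrt{1 + 0}}{7}\right) 3533 = \left(3 + 0 + \frac{\sqrt{1}}{7}\right) 3533 = \left(3 + 0 + \frac{1}{7} \cdot 1\right) 3533 = \left(3 + 0 + \frac{1}{7}\right) 3533 = \frac{22}{7} \cdot 3533 = \frac{77726}{7}$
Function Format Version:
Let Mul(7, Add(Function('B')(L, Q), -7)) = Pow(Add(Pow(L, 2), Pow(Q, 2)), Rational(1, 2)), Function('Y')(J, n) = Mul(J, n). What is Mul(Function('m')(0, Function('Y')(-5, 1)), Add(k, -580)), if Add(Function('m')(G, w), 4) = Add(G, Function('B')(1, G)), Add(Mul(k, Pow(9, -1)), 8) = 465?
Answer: Rational(77726, 7) ≈ 11104.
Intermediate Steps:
k = 4113 (k = Add(-72, Mul(9, 465)) = Add(-72, 4185) = 4113)
Function('B')(L, Q) = Add(7, Mul(Rational(1, 7), Pow(Add(Pow(L, 2), Pow(Q, 2)), Rational(1, 2))))
Function('m')(G, w) = Add(3, G, Mul(Rational(1, 7), Pow(Add(1, Pow(G, 2)), Rational(1, 2)))) (Function('m')(G, w) = Add(-4, Add(G, Add(7, Mul(Rational(1, 7), Pow(Add(Pow(1, 2), Pow(G, 2)), Rational(1, 2)))))) = Add(-4, Add(G, Add(7, Mul(Rational(1, 7), Pow(Add(1, Pow(G, 2)), Rational(1, 2)))))) = Add(-4, Add(7, G, Mul(Rational(1, 7), Pow(Add(1, Pow(G, 2)), Rational(1, 2))))) = Add(3, G, Mul(Rational(1, 7), Pow(Add(1, Pow(G, 2)), Rational(1, 2)))))
Mul(Function('m')(0, Function('Y')(-5, 1)), Add(k, -580)) = Mul(Add(3, 0, Mul(Rational(1, 7), Pow(Add(1, Pow(0, 2)), Rational(1, 2)))), Add(4113, -580)) = Mul(Add(3, 0, Mul(Rational(1, 7), Pow(Add(1, 0), Rational(1, 2)))), 3533) = Mul(Add(3, 0, Mul(Rational(1, 7), Pow(1, Rational(1, 2)))), 3533) = Mul(Add(3, 0, Mul(Rational(1, 7), 1)), 3533) = Mul(Add(3, 0, Rational(1, 7)), 3533) = Mul(Rational(22, 7), 3533) = Rational(77726, 7)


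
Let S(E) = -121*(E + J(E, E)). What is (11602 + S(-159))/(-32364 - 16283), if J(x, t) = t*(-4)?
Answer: 46115/48647 ≈ 0.94795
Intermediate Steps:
J(x, t) = -4*t
S(E) = 363*E (S(E) = -121*(E - 4*E) = -(-363)*E = 363*E)
(11602 + S(-159))/(-32364 - 16283) = (11602 + 363*(-159))/(-32364 - 16283) = (11602 - 57717)/(-48647) = -46115*(-1/48647) = 46115/48647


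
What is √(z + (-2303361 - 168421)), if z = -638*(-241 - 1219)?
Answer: I*√1540302 ≈ 1241.1*I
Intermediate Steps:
z = 931480 (z = -638*(-1460) = 931480)
√(z + (-2303361 - 168421)) = √(931480 + (-2303361 - 168421)) = √(931480 - 2471782) = √(-1540302) = I*√1540302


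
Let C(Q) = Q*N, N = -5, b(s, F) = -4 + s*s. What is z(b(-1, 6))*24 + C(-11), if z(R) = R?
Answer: -17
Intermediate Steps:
b(s, F) = -4 + s²
C(Q) = -5*Q (C(Q) = Q*(-5) = -5*Q)
z(b(-1, 6))*24 + C(-11) = (-4 + (-1)²)*24 - 5*(-11) = (-4 + 1)*24 + 55 = -3*24 + 55 = -72 + 55 = -17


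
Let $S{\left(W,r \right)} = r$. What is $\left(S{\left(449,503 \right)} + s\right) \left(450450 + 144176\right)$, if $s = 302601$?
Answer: $180233519104$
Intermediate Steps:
$\left(S{\left(449,503 \right)} + s\right) \left(450450 + 144176\right) = \left(503 + 302601\right) \left(450450 + 144176\right) = 303104 \cdot 594626 = 180233519104$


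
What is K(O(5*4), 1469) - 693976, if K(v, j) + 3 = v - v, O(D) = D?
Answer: -693979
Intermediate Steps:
K(v, j) = -3 (K(v, j) = -3 + (v - v) = -3 + 0 = -3)
K(O(5*4), 1469) - 693976 = -3 - 693976 = -693979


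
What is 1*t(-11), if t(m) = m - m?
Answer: 0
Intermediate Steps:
t(m) = 0
1*t(-11) = 1*0 = 0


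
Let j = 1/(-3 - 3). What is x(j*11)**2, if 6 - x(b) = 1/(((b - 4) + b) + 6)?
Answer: 1089/25 ≈ 43.560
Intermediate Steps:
j = -1/6 (j = 1/(-6) = -1/6 ≈ -0.16667)
x(b) = 6 - 1/(2 + 2*b) (x(b) = 6 - 1/(((b - 4) + b) + 6) = 6 - 1/(((-4 + b) + b) + 6) = 6 - 1/((-4 + 2*b) + 6) = 6 - 1/(2 + 2*b))
x(j*11)**2 = ((11 + 12*(-1/6*11))/(2*(1 - 1/6*11)))**2 = ((11 + 12*(-11/6))/(2*(1 - 11/6)))**2 = ((11 - 22)/(2*(-5/6)))**2 = ((1/2)*(-6/5)*(-11))**2 = (33/5)**2 = 1089/25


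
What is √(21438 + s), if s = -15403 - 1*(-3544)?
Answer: √9579 ≈ 97.872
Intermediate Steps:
s = -11859 (s = -15403 + 3544 = -11859)
√(21438 + s) = √(21438 - 11859) = √9579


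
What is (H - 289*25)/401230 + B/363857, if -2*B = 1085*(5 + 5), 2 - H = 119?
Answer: -2424055422/72995172055 ≈ -0.033208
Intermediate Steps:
H = -117 (H = 2 - 1*119 = 2 - 119 = -117)
B = -5425 (B = -1085*(5 + 5)/2 = -1085*10/2 = -½*10850 = -5425)
(H - 289*25)/401230 + B/363857 = (-117 - 289*25)/401230 - 5425/363857 = (-117 - 7225)*(1/401230) - 5425*1/363857 = -7342*1/401230 - 5425/363857 = -3671/200615 - 5425/363857 = -2424055422/72995172055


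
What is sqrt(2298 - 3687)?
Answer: I*sqrt(1389) ≈ 37.269*I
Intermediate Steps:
sqrt(2298 - 3687) = sqrt(-1389) = I*sqrt(1389)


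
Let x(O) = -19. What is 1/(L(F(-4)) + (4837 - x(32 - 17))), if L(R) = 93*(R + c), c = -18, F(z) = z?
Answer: 1/2810 ≈ 0.00035587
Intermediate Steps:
L(R) = -1674 + 93*R (L(R) = 93*(R - 18) = 93*(-18 + R) = -1674 + 93*R)
1/(L(F(-4)) + (4837 - x(32 - 17))) = 1/((-1674 + 93*(-4)) + (4837 - 1*(-19))) = 1/((-1674 - 372) + (4837 + 19)) = 1/(-2046 + 4856) = 1/2810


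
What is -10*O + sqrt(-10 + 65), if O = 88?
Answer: -880 + sqrt(55) ≈ -872.58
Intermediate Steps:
-10*O + sqrt(-10 + 65) = -10*88 + sqrt(-10 + 65) = -880 + sqrt(55)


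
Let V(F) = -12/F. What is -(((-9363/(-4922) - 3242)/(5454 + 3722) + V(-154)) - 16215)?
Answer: 56391034618925/3477648944 ≈ 16215.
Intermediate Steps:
-(((-9363/(-4922) - 3242)/(5454 + 3722) + V(-154)) - 16215) = -(((-9363/(-4922) - 3242)/(5454 + 3722) - 12/(-154)) - 16215) = -(((-9363*(-1/4922) - 3242)/9176 - 12*(-1/154)) - 16215) = -(((9363/4922 - 3242)*(1/9176) + 6/77) - 16215) = -((-15947761/4922*1/9176 + 6/77) - 16215) = -((-15947761/45164272 + 6/77) - 16215) = -(-956991965/3477648944 - 16215) = -1*(-56391034618925/3477648944) = 56391034618925/3477648944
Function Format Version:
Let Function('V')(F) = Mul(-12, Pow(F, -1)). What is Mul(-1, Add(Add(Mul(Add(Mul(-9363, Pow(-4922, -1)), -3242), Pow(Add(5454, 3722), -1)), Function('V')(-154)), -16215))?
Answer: Rational(56391034618925, 3477648944) ≈ 16215.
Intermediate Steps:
Mul(-1, Add(Add(Mul(Add(Mul(-9363, Pow(-4922, -1)), -3242), Pow(Add(5454, 3722), -1)), Function('V')(-154)), -16215)) = Mul(-1, Add(Add(Mul(Add(Mul(-9363, Pow(-4922, -1)), -3242), Pow(Add(5454, 3722), -1)), Mul(-12, Pow(-154, -1))), -16215)) = Mul(-1, Add(Add(Mul(Add(Mul(-9363, Rational(-1, 4922)), -3242), Pow(9176, -1)), Mul(-12, Rational(-1, 154))), -16215)) = Mul(-1, Add(Add(Mul(Add(Rational(9363, 4922), -3242), Rational(1, 9176)), Rational(6, 77)), -16215)) = Mul(-1, Add(Add(Mul(Rational(-15947761, 4922), Rational(1, 9176)), Rational(6, 77)), -16215)) = Mul(-1, Add(Add(Rational(-15947761, 45164272), Rational(6, 77)), -16215)) = Mul(-1, Add(Rational(-956991965, 3477648944), -16215)) = Mul(-1, Rational(-56391034618925, 3477648944)) = Rational(56391034618925, 3477648944)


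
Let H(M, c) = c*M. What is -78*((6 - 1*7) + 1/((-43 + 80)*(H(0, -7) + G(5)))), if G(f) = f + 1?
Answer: 2873/37 ≈ 77.649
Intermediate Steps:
H(M, c) = M*c
G(f) = 1 + f
-78*((6 - 1*7) + 1/((-43 + 80)*(H(0, -7) + G(5)))) = -78*((6 - 1*7) + 1/((-43 + 80)*(0*(-7) + (1 + 5)))) = -78*((6 - 7) + 1/(37*(0 + 6))) = -78*(-1 + 1/(37*6)) = -78*(-1 + 1/222) = -78*(-221/222) = 2873/37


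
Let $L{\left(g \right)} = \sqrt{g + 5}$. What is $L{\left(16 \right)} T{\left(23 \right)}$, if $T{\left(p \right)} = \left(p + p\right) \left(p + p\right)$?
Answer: $2116 \sqrt{21} \approx 9696.7$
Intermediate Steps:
$L{\left(g \right)} = \sqrt{5 + g}$
$T{\left(p \right)} = 4 p^{2}$ ($T{\left(p \right)} = 2 p 2 p = 4 p^{2}$)
$L{\left(16 \right)} T{\left(23 \right)} = \sqrt{5 + 16} \cdot 4 \cdot 23^{2} = \sqrt{21} \cdot 4 \cdot 529 = \sqrt{21} \cdot 2116 = 2116 \sqrt{21}$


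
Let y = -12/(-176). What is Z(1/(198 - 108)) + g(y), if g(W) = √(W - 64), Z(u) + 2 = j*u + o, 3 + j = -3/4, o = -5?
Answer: -169/24 + I*√30943/22 ≈ -7.0417 + 7.9957*I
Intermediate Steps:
j = -15/4 (j = -3 - 3/4 = -3 - 3*¼ = -3 - ¾ = -15/4 ≈ -3.7500)
y = 3/44 (y = -12*(-1/176) = 3/44 ≈ 0.068182)
Z(u) = -7 - 15*u/4 (Z(u) = -2 + (-15*u/4 - 5) = -2 + (-5 - 15*u/4) = -7 - 15*u/4)
g(W) = √(-64 + W)
Z(1/(198 - 108)) + g(y) = (-7 - 15/(4*(198 - 108))) + √(-64 + 3/44) = (-7 - 15/4/90) + √(-2813/44) = (-7 - 15/4*1/90) + I*√30943/22 = (-7 - 1/24) + I*√30943/22 = -169/24 + I*√30943/22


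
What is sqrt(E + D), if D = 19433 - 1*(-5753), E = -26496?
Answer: I*sqrt(1310) ≈ 36.194*I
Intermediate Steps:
D = 25186 (D = 19433 + 5753 = 25186)
sqrt(E + D) = sqrt(-26496 + 25186) = sqrt(-1310) = I*sqrt(1310)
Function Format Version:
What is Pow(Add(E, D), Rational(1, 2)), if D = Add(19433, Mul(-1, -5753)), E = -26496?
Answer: Mul(I, Pow(1310, Rational(1, 2))) ≈ Mul(36.194, I)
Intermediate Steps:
D = 25186 (D = Add(19433, 5753) = 25186)
Pow(Add(E, D), Rational(1, 2)) = Pow(Add(-26496, 25186), Rational(1, 2)) = Pow(-1310, Rational(1, 2)) = Mul(I, Pow(1310, Rational(1, 2)))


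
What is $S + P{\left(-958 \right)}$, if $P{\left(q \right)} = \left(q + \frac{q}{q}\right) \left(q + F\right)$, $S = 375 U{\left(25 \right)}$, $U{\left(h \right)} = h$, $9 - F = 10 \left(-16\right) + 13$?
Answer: $776889$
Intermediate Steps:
$F = 156$ ($F = 9 - \left(10 \left(-16\right) + 13\right) = 9 - \left(-160 + 13\right) = 9 - -147 = 9 + 147 = 156$)
$S = 9375$ ($S = 375 \cdot 25 = 9375$)
$P{\left(q \right)} = \left(1 + q\right) \left(156 + q\right)$ ($P{\left(q \right)} = \left(q + \frac{q}{q}\right) \left(q + 156\right) = \left(q + 1\right) \left(156 + q\right) = \left(1 + q\right) \left(156 + q\right)$)
$S + P{\left(-958 \right)} = 9375 + \left(156 + \left(-958\right)^{2} + 157 \left(-958\right)\right) = 9375 + \left(156 + 917764 - 150406\right) = 9375 + 767514 = 776889$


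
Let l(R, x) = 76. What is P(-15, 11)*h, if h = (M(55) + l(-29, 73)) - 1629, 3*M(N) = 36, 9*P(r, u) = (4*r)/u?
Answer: 30820/33 ≈ 933.94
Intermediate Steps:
P(r, u) = 4*r/(9*u) (P(r, u) = ((4*r)/u)/9 = (4*r/u)/9 = 4*r/(9*u))
M(N) = 12 (M(N) = (⅓)*36 = 12)
h = -1541 (h = (12 + 76) - 1629 = 88 - 1629 = -1541)
P(-15, 11)*h = ((4/9)*(-15)/11)*(-1541) = ((4/9)*(-15)*(1/11))*(-1541) = -20/33*(-1541) = 30820/33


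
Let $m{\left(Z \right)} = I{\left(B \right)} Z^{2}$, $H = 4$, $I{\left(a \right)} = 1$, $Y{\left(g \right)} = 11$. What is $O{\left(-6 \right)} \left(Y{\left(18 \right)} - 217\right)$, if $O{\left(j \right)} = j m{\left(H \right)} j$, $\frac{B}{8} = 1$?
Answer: $-118656$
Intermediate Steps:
$B = 8$ ($B = 8 \cdot 1 = 8$)
$m{\left(Z \right)} = Z^{2}$ ($m{\left(Z \right)} = 1 Z^{2} = Z^{2}$)
$O{\left(j \right)} = 16 j^{2}$ ($O{\left(j \right)} = j 4^{2} j = j 16 j = 16 j j = 16 j^{2}$)
$O{\left(-6 \right)} \left(Y{\left(18 \right)} - 217\right) = 16 \left(-6\right)^{2} \left(11 - 217\right) = 16 \cdot 36 \left(-206\right) = 576 \left(-206\right) = -118656$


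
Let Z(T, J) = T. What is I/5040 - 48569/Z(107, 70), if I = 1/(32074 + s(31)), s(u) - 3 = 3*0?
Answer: -7852056977413/17298484560 ≈ -453.92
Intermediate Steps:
s(u) = 3 (s(u) = 3 + 3*0 = 3 + 0 = 3)
I = 1/32077 (I = 1/(32074 + 3) = 1/32077 ≈ 3.1175e-5)
I/5040 - 48569/Z(107, 70) = (1/32077)/5040 - 48569/107 = (1/32077)*(1/5040) - 48569*1/107 = 1/161668080 - 48569/107 = -7852056977413/17298484560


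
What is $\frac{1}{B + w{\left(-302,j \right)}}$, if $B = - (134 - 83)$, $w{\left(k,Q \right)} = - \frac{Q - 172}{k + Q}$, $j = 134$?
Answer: $- \frac{84}{4303} \approx -0.019521$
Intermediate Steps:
$w{\left(k,Q \right)} = - \frac{-172 + Q}{Q + k}$
$B = -51$ ($B = \left(-1\right) 51 = -51$)
$\frac{1}{B + w{\left(-302,j \right)}} = \frac{1}{-51 + \frac{172 - 134}{134 - 302}} = \frac{1}{-51 + \frac{172 - 134}{-168}} = \frac{1}{-51 - \frac{19}{84}} = \frac{1}{- \frac{4303}{84}} = - \frac{84}{4303}$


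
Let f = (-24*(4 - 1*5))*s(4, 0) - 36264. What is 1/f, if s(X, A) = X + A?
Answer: -1/36168 ≈ -2.7649e-5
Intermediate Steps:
s(X, A) = A + X
f = -36168 (f = (-24*(4 - 1*5))*(0 + 4) - 36264 = -24*(4 - 5)*4 - 36264 = -24*(-1)*4 - 36264 = 24*4 - 36264 = 96 - 36264 = -36168)
1/f = 1/(-36168) = -1/36168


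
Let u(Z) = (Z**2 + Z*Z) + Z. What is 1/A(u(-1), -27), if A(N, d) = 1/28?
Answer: 28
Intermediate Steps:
u(Z) = Z + 2*Z**2 (u(Z) = (Z**2 + Z**2) + Z = 2*Z**2 + Z = Z + 2*Z**2)
A(N, d) = 1/28
1/A(u(-1), -27) = 1/(1/28) = 28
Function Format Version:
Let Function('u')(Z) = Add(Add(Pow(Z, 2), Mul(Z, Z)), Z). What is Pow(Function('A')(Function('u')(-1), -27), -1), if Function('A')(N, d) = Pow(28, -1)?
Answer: 28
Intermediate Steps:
Function('u')(Z) = Add(Z, Mul(2, Pow(Z, 2))) (Function('u')(Z) = Add(Add(Pow(Z, 2), Pow(Z, 2)), Z) = Add(Mul(2, Pow(Z, 2)), Z) = Add(Z, Mul(2, Pow(Z, 2))))
Function('A')(N, d) = Rational(1, 28)
Pow(Function('A')(Function('u')(-1), -27), -1) = Pow(Rational(1, 28), -1) = 28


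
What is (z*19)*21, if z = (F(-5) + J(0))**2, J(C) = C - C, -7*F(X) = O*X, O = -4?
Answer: 22800/7 ≈ 3257.1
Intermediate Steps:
F(X) = 4*X/7 (F(X) = -(-4)*X/7 = 4*X/7)
J(C) = 0
z = 400/49 (z = ((4/7)*(-5) + 0)**2 = (-20/7 + 0)**2 = (-20/7)**2 = 400/49 ≈ 8.1633)
(z*19)*21 = ((400/49)*19)*21 = (7600/49)*21 = 22800/7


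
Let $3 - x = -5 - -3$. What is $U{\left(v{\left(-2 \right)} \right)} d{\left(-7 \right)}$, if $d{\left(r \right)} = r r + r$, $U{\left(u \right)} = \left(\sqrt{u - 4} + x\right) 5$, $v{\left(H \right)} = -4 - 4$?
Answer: $1050 + 420 i \sqrt{3} \approx 1050.0 + 727.46 i$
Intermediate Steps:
$x = 5$ ($x = 3 - \left(-5 - -3\right) = 3 - \left(-5 + 3\right) = 3 - -2 = 3 + 2 = 5$)
$v{\left(H \right)} = -8$
$U{\left(u \right)} = 25 + 5 \sqrt{-4 + u}$ ($U{\left(u \right)} = \left(\sqrt{u - 4} + 5\right) 5 = \left(\sqrt{-4 + u} + 5\right) 5 = \left(5 + \sqrt{-4 + u}\right) 5 = 25 + 5 \sqrt{-4 + u}$)
$d{\left(r \right)} = r + r^{2}$ ($d{\left(r \right)} = r^{2} + r = r + r^{2}$)
$U{\left(v{\left(-2 \right)} \right)} d{\left(-7 \right)} = \left(25 + 5 \sqrt{-4 - 8}\right) \left(- 7 \left(1 - 7\right)\right) = \left(25 + 5 \sqrt{-12}\right) \left(\left(-7\right) \left(-6\right)\right) = \left(25 + 5 \cdot 2 i \sqrt{3}\right) 42 = \left(25 + 10 i \sqrt{3}\right) 42 = 1050 + 420 i \sqrt{3}$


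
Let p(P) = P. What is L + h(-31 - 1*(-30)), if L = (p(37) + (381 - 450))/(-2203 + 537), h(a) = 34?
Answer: 28338/833 ≈ 34.019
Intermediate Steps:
L = 16/833 (L = (37 + (381 - 450))/(-2203 + 537) = (37 - 69)/(-1666) = -32*(-1/1666) = 16/833 ≈ 0.019208)
L + h(-31 - 1*(-30)) = 16/833 + 34 = 28338/833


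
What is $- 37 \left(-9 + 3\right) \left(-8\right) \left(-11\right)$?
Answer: $19536$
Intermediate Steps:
$- 37 \left(-9 + 3\right) \left(-8\right) \left(-11\right) = - 37 \left(-6\right) \left(-8\right) \left(-11\right) = - 37 \cdot 48 \left(-11\right) = \left(-37\right) \left(-528\right) = 19536$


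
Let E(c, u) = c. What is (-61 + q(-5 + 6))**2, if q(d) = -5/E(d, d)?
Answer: 4356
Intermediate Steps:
q(d) = -5/d
(-61 + q(-5 + 6))**2 = (-61 - 5/(-5 + 6))**2 = (-61 - 5/1)**2 = (-61 - 5*1)**2 = (-61 - 5)**2 = (-66)**2 = 4356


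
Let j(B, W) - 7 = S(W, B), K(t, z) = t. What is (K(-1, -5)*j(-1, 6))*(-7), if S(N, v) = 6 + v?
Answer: 84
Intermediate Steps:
j(B, W) = 13 + B (j(B, W) = 7 + (6 + B) = 13 + B)
(K(-1, -5)*j(-1, 6))*(-7) = -(13 - 1)*(-7) = -1*12*(-7) = -12*(-7) = 84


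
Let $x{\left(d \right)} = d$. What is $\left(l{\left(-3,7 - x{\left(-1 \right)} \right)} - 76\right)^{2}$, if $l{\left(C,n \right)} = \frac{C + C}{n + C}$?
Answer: $\frac{148996}{25} \approx 5959.8$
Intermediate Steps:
$l{\left(C,n \right)} = \frac{2 C}{C + n}$
$\left(l{\left(-3,7 - x{\left(-1 \right)} \right)} - 76\right)^{2} = \left(2 \left(-3\right) \frac{1}{-3 + \left(7 - -1\right)} - 76\right)^{2} = \left(2 \left(-3\right) \frac{1}{-3 + \left(7 + 1\right)} - 76\right)^{2} = \left(2 \left(-3\right) \frac{1}{-3 + 8} - 76\right)^{2} = \left(2 \left(-3\right) \frac{1}{5} - 76\right)^{2} = \left(- \frac{6}{5} - 76\right)^{2} = \left(- \frac{386}{5}\right)^{2} = \frac{148996}{25}$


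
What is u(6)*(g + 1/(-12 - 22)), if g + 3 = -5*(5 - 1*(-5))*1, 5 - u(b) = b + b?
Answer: 12621/34 ≈ 371.21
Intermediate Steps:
u(b) = 5 - 2*b (u(b) = 5 - (b + b) = 5 - 2*b)
g = -53 (g = -3 - 5*(5 - 1*(-5))*1 = -3 - 5*(5 + 5)*1 = -3 - 5*10*1 = -3 - 50*1 = -3 - 50 = -53)
u(6)*(g + 1/(-12 - 22)) = (5 - 2*6)*(-53 + 1/(-12 - 22)) = (5 - 12)*(-53 + 1/(-34)) = -7*(-53 - 1/34) = -7*(-1803/34) = 12621/34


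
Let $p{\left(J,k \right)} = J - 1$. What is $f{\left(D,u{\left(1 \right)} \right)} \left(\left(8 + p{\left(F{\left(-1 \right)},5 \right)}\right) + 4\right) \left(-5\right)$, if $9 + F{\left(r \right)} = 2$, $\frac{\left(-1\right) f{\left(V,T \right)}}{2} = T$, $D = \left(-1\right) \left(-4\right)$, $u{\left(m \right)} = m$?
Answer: $40$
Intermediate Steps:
$D = 4$
$f{\left(V,T \right)} = - 2 T$
$F{\left(r \right)} = -7$ ($F{\left(r \right)} = -9 + 2 = -7$)
$p{\left(J,k \right)} = -1 + J$ ($p{\left(J,k \right)} = J - 1 = -1 + J$)
$f{\left(D,u{\left(1 \right)} \right)} \left(\left(8 + p{\left(F{\left(-1 \right)},5 \right)}\right) + 4\right) \left(-5\right) = \left(-2\right) 1 \left(\left(8 - 8\right) + 4\right) \left(-5\right) = - 2 \left(\left(8 - 8\right) + 4\right) \left(-5\right) = - 2 \left(0 + 4\right) \left(-5\right) = \left(-2\right) 4 \left(-5\right) = \left(-8\right) \left(-5\right) = 40$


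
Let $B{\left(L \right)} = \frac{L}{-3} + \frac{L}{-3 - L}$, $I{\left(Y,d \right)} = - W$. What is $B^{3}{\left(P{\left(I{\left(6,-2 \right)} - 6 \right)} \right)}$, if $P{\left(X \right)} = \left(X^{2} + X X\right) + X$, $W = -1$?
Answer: $- \frac{16581375}{4096} \approx -4048.2$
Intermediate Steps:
$I{\left(Y,d \right)} = 1$ ($I{\left(Y,d \right)} = \left(-1\right) \left(-1\right) = 1$)
$P{\left(X \right)} = X + 2 X^{2}$ ($P{\left(X \right)} = \left(X^{2} + X^{2}\right) + X = 2 X^{2} + X = X + 2 X^{2}$)
$B{\left(L \right)} = - \frac{L}{3} + \frac{L}{-3 - L}$ ($B{\left(L \right)} = L \left(- \frac{1}{3}\right) + \frac{L}{-3 - L} = - \frac{L}{3} + \frac{L}{-3 - L}$)
$B^{3}{\left(P{\left(I{\left(6,-2 \right)} - 6 \right)} \right)} = \left(- \frac{\left(1 - 6\right) \left(1 + 2 \left(1 - 6\right)\right) \left(6 + \left(1 - 6\right) \left(1 + 2 \left(1 - 6\right)\right)\right)}{9 + 3 \left(1 - 6\right) \left(1 + 2 \left(1 - 6\right)\right)}\right)^{3} = \left(- \frac{- 5 \left(1 + 2 \left(-5\right)\right) \left(6 - 5 \left(1 + 2 \left(-5\right)\right)\right)}{9 + 3 \left(- 5 \left(1 + 2 \left(-5\right)\right)\right)}\right)^{3} = \left(- \frac{- 5 \left(1 - 10\right) \left(6 - 5 \left(1 - 10\right)\right)}{9 + 3 \left(- 5 \left(1 - 10\right)\right)}\right)^{3} = \left(- \frac{\left(-5\right) \left(-9\right) \left(6 - -45\right)}{9 + 3 \left(\left(-5\right) \left(-9\right)\right)}\right)^{3} = \left(\left(-1\right) 45 \frac{1}{9 + 3 \cdot 45} \left(6 + 45\right)\right)^{3} = \left(\left(-1\right) 45 \frac{1}{9 + 135} \cdot 51\right)^{3} = \left(\left(-1\right) 45 \cdot \frac{1}{144} \cdot 51\right)^{3} = \left(- \frac{255}{16}\right)^{3} = - \frac{16581375}{4096}$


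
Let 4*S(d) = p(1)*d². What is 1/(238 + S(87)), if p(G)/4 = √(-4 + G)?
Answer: 238/171925927 - 7569*I*√3/171925927 ≈ 1.3843e-6 - 7.6253e-5*I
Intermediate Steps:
p(G) = 4*√(-4 + G)
S(d) = I*√3*d² (S(d) = ((4*√(-4 + 1))*d²)/4 = ((4*√(-3))*d²)/4 = ((4*(I*√3))*d²)/4 = ((4*I*√3)*d²)/4 = (4*I*√3*d²)/4 = I*√3*d²)
1/(238 + S(87)) = 1/(238 + I*√3*87²) = 1/(238 + I*√3*7569) = 1/(238 + 7569*I*√3)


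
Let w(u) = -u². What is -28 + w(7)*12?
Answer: -616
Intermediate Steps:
-28 + w(7)*12 = -28 - 1*7²*12 = -28 - 1*49*12 = -28 - 49*12 = -28 - 588 = -616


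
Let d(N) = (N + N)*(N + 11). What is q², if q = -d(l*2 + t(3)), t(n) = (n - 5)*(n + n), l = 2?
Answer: 2304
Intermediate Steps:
t(n) = 2*n*(-5 + n) (t(n) = (-5 + n)*(2*n) = 2*n*(-5 + n))
d(N) = 2*N*(11 + N) (d(N) = (2*N)*(11 + N) = 2*N*(11 + N))
q = 48 (q = -2*(2*2 + 2*3*(-5 + 3))*(11 + (2*2 + 2*3*(-5 + 3))) = -2*(4 + 2*3*(-2))*(11 + (4 + 2*3*(-2))) = -2*(4 - 12)*(11 + (4 - 12)) = -2*(-8)*(11 - 8) = -2*(-8)*3 = -1*(-48) = 48)
q² = 48² = 2304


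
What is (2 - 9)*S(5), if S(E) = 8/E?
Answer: -56/5 ≈ -11.200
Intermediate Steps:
(2 - 9)*S(5) = (2 - 9)*(8/5) = -56/5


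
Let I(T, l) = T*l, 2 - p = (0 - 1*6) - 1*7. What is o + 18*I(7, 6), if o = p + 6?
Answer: 777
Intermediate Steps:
p = 15 (p = 2 - ((0 - 1*6) - 1*7) = 2 - ((0 - 6) - 7) = 2 - (-6 - 7) = 2 - 1*(-13) = 2 + 13 = 15)
o = 21 (o = 15 + 6 = 21)
o + 18*I(7, 6) = 21 + 18*(7*6) = 21 + 18*42 = 21 + 756 = 777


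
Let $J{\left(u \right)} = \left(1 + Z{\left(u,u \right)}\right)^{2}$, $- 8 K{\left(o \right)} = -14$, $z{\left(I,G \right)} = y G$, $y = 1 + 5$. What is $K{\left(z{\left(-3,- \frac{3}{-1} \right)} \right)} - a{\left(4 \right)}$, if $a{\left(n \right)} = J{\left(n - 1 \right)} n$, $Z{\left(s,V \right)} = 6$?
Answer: $- \frac{777}{4} \approx -194.25$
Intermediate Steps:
$y = 6$
$z{\left(I,G \right)} = 6 G$
$K{\left(o \right)} = \frac{7}{4}$ ($K{\left(o \right)} = \left(- \frac{1}{8}\right) \left(-14\right) = \frac{7}{4}$)
$J{\left(u \right)} = 49$ ($J{\left(u \right)} = \left(1 + 6\right)^{2} = 7^{2} = 49$)
$a{\left(n \right)} = 49 n$
$K{\left(z{\left(-3,- \frac{3}{-1} \right)} \right)} - a{\left(4 \right)} = \frac{7}{4} - 49 \cdot 4 = \frac{7}{4} - 196 = - \frac{777}{4}$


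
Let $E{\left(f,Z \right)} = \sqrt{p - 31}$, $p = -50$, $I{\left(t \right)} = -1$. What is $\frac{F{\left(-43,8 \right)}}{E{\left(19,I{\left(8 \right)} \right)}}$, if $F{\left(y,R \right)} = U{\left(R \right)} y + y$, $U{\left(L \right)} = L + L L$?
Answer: $\frac{3139 i}{9} \approx 348.78 i$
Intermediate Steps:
$U{\left(L \right)} = L + L^{2}$
$F{\left(y,R \right)} = y + R y \left(1 + R\right)$ ($F{\left(y,R \right)} = R \left(1 + R\right) y + y = R y \left(1 + R\right) + y = y + R y \left(1 + R\right)$)
$E{\left(f,Z \right)} = 9 i$ ($E{\left(f,Z \right)} = \sqrt{-50 - 31} = \sqrt{-81} = 9 i$)
$\frac{F{\left(-43,8 \right)}}{E{\left(19,I{\left(8 \right)} \right)}} = \frac{\left(-43\right) \left(1 + 8 \left(1 + 8\right)\right)}{9 i} = - 43 \left(1 + 8 \cdot 9\right) \left(- \frac{i}{9}\right) = - 43 \left(1 + 72\right) \left(- \frac{i}{9}\right) = \left(-43\right) 73 \left(- \frac{i}{9}\right) = - 3139 \left(- \frac{i}{9}\right) = \frac{3139 i}{9}$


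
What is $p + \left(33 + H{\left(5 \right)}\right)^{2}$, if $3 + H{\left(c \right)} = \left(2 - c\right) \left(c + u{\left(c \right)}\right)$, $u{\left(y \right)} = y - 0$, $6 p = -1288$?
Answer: $- \frac{644}{3} \approx -214.67$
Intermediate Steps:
$p = - \frac{644}{3}$ ($p = \frac{1}{6} \left(-1288\right) = - \frac{644}{3} \approx -214.67$)
$u{\left(y \right)} = y$ ($u{\left(y \right)} = y + 0 = y$)
$H{\left(c \right)} = -3 + 2 c \left(2 - c\right)$ ($H{\left(c \right)} = -3 + \left(2 - c\right) \left(c + c\right) = -3 + \left(2 - c\right) 2 c = -3 + 2 c \left(2 - c\right)$)
$p + \left(33 + H{\left(5 \right)}\right)^{2} = - \frac{644}{3} + \left(33 - \left(-17 + 50\right)\right)^{2} = - \frac{644}{3} + \left(33 - 33\right)^{2} = - \frac{644}{3} + 0^{2} = - \frac{644}{3} + 0 = - \frac{644}{3}$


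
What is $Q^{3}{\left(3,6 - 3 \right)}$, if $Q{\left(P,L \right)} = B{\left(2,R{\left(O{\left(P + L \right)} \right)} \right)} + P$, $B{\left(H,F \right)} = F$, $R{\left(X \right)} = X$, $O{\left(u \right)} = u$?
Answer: $729$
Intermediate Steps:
$Q{\left(P,L \right)} = L + 2 P$ ($Q{\left(P,L \right)} = \left(P + L\right) + P = \left(L + P\right) + P = L + 2 P$)
$Q^{3}{\left(3,6 - 3 \right)} = \left(\left(6 - 3\right) + 2 \cdot 3\right)^{3} = \left(\left(6 - 3\right) + 6\right)^{3} = \left(3 + 6\right)^{3} = 9^{3} = 729$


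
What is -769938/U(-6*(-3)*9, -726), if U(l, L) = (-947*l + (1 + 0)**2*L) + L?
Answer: 128323/25811 ≈ 4.9716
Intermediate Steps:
U(l, L) = -947*l + 2*L (U(l, L) = (-947*l + 1**2*L) + L = (-947*l + 1*L) + L = (-947*l + L) + L = (L - 947*l) + L = -947*l + 2*L)
-769938/U(-6*(-3)*9, -726) = -769938/(-947*(-6*(-3))*9 + 2*(-726)) = -769938/(-17046*9 - 1452) = -769938/(-947*162 - 1452) = -769938/(-153414 - 1452) = -769938/(-154866) = -769938*(-1/154866) = 128323/25811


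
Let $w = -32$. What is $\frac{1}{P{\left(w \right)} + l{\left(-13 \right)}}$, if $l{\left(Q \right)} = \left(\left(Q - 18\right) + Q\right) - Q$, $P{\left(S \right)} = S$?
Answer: $- \frac{1}{63} \approx -0.015873$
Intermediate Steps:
$l{\left(Q \right)} = -18 + Q$ ($l{\left(Q \right)} = \left(\left(-18 + Q\right) + Q\right) - Q = \left(-18 + 2 Q\right) - Q = -18 + Q$)
$\frac{1}{P{\left(w \right)} + l{\left(-13 \right)}} = \frac{1}{-32 - 31} = \frac{1}{-63} = - \frac{1}{63}$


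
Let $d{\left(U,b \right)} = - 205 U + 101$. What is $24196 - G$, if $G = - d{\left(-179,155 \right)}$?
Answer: $60992$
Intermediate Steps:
$d{\left(U,b \right)} = 101 - 205 U$
$G = -36796$ ($G = - (101 - -36695) = - (101 + 36695) = \left(-1\right) 36796 = -36796$)
$24196 - G = 24196 - -36796 = 24196 + 36796 = 60992$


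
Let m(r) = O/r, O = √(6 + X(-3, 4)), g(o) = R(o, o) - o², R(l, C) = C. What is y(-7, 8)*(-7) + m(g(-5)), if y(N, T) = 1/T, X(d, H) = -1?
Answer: -7/8 - √5/30 ≈ -0.94954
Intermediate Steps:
g(o) = o - o²
O = √5 (O = √(6 - 1) = √5 ≈ 2.2361)
m(r) = √5/r
y(-7, 8)*(-7) + m(g(-5)) = -7/8 + √5/((-5*(1 - 1*(-5)))) = (⅛)*(-7) + √5/((-5*(1 + 5))) = -7/8 + √5/((-5*6)) = -7/8 + √5/(-30) = -7/8 + √5*(-1/30) = -7/8 - √5/30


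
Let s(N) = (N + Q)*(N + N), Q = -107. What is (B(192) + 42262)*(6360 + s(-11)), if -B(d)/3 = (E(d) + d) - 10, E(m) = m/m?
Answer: 373581628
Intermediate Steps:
E(m) = 1
s(N) = 2*N*(-107 + N) (s(N) = (N - 107)*(N + N) = (-107 + N)*(2*N) = 2*N*(-107 + N))
B(d) = 27 - 3*d (B(d) = -3*((1 + d) - 10) = -3*(-9 + d) = 27 - 3*d)
(B(192) + 42262)*(6360 + s(-11)) = ((27 - 3*192) + 42262)*(6360 + 2*(-11)*(-107 - 11)) = ((27 - 576) + 42262)*(6360 + 2*(-11)*(-118)) = (-549 + 42262)*(6360 + 2596) = 41713*8956 = 373581628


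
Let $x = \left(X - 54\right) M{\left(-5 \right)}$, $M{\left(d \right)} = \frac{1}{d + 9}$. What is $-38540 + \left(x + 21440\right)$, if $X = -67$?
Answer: $- \frac{68521}{4} \approx -17130.0$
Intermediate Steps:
$M{\left(d \right)} = \frac{1}{9 + d}$
$x = - \frac{121}{4}$ ($x = \frac{-67 - 54}{9 - 5} = - \frac{121}{4} \approx -30.25$)
$-38540 + \left(x + 21440\right) = -38540 + \left(- \frac{121}{4} + 21440\right) = -38540 + \frac{85639}{4} = - \frac{68521}{4}$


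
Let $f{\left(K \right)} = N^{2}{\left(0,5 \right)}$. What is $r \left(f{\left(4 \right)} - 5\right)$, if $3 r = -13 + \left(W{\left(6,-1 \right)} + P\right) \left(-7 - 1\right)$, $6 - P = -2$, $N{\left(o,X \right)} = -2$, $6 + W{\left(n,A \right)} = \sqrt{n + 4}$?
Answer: $\frac{29}{3} + \frac{8 \sqrt{10}}{3} \approx 18.099$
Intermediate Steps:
$W{\left(n,A \right)} = -6 + \sqrt{4 + n}$ ($W{\left(n,A \right)} = -6 + \sqrt{n + 4} = -6 + \sqrt{4 + n}$)
$P = 8$ ($P = 6 - -2 = 6 + 2 = 8$)
$f{\left(K \right)} = 4$ ($f{\left(K \right)} = \left(-2\right)^{2} = 4$)
$r = - \frac{29}{3} - \frac{8 \sqrt{10}}{3}$ ($r = \frac{-13 + \left(\left(-6 + \sqrt{4 + 6}\right) + 8\right) \left(-7 - 1\right)}{3} = \frac{-13 + \left(\left(-6 + \sqrt{10}\right) + 8\right) \left(-8\right)}{3} = \frac{-13 + \left(2 + \sqrt{10}\right) \left(-8\right)}{3} = \frac{-13 - \left(16 + 8 \sqrt{10}\right)}{3} = \frac{-29 - 8 \sqrt{10}}{3} = - \frac{29}{3} - \frac{8 \sqrt{10}}{3} \approx -18.099$)
$r \left(f{\left(4 \right)} - 5\right) = \left(- \frac{29}{3} - \frac{8 \sqrt{10}}{3}\right) \left(4 - 5\right) = \left(- \frac{29}{3} - \frac{8 \sqrt{10}}{3}\right) \left(-1\right) = \frac{29}{3} + \frac{8 \sqrt{10}}{3}$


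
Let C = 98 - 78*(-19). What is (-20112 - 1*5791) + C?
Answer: -24323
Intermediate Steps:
C = 1580 (C = 98 + 1482 = 1580)
(-20112 - 1*5791) + C = (-20112 - 1*5791) + 1580 = (-20112 - 5791) + 1580 = -25903 + 1580 = -24323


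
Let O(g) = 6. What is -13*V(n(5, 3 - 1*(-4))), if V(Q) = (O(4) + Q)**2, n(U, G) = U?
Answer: -1573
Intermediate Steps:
V(Q) = (6 + Q)**2
-13*V(n(5, 3 - 1*(-4))) = -13*(6 + 5)**2 = -13*11**2 = -13*121 = -1573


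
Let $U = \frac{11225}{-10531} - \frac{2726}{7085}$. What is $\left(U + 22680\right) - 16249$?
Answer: $\frac{479722403554}{74612135} \approx 6429.5$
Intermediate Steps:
$U = - \frac{108236631}{74612135}$ ($U = 11225 \left(- \frac{1}{10531}\right) - \frac{2726}{7085} = - \frac{11225}{10531} - \frac{2726}{7085} = - \frac{108236631}{74612135} \approx -1.4507$)
$\left(U + 22680\right) - 16249 = \left(- \frac{108236631}{74612135} + 22680\right) - 16249 = \frac{1692094985169}{74612135} - 16249 = \frac{479722403554}{74612135}$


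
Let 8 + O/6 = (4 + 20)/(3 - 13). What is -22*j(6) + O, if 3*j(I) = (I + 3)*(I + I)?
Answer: -4272/5 ≈ -854.40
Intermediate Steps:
j(I) = 2*I*(3 + I)/3 (j(I) = ((I + 3)*(I + I))/3 = ((3 + I)*(2*I))/3 = (2*I*(3 + I))/3 = 2*I*(3 + I)/3)
O = -312/5 (O = -48 + 6*((4 + 20)/(3 - 13)) = -48 + 6*(24/(-10)) = -48 + 6*(24*(-⅒)) = -48 + 6*(-12/5) = -48 - 72/5 = -312/5 ≈ -62.400)
-22*j(6) + O = -44*6*(3 + 6)/3 - 312/5 = -44*6*9/3 - 312/5 = -22*36 - 312/5 = -792 - 312/5 = -4272/5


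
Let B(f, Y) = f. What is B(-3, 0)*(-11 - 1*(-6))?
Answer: 15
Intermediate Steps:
B(-3, 0)*(-11 - 1*(-6)) = -3*(-11 - 1*(-6)) = -3*(-11 + 6) = -3*(-5) = 15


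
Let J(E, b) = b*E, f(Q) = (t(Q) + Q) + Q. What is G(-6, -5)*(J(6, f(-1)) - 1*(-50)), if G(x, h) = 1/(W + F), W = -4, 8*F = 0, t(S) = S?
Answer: -8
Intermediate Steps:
f(Q) = 3*Q (f(Q) = (Q + Q) + Q = 2*Q + Q = 3*Q)
F = 0 (F = (⅛)*0 = 0)
J(E, b) = E*b
G(x, h) = -¼ (G(x, h) = 1/(-4 + 0) = 1/(-4) = -¼)
G(-6, -5)*(J(6, f(-1)) - 1*(-50)) = -(6*(3*(-1)) - 1*(-50))/4 = -(6*(-3) + 50)/4 = -(-18 + 50)/4 = -¼*32 = -8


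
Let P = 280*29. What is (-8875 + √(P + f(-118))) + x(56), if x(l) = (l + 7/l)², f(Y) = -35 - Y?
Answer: -366399/64 + √8203 ≈ -5634.4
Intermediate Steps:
P = 8120
(-8875 + √(P + f(-118))) + x(56) = (-8875 + √(8120 + (-35 - 1*(-118)))) + (7 + 56²)²/56² = (-8875 + √(8120 + (-35 + 118))) + (7 + 3136)²/3136 = (-8875 + √(8120 + 83)) + (1/3136)*3143² = (-8875 + √8203) + (1/3136)*9878449 = (-8875 + √8203) + 201601/64 = -366399/64 + √8203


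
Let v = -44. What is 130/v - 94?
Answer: -2133/22 ≈ -96.955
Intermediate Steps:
130/v - 94 = 130/(-44) - 94 = 130*(-1/44) - 94 = -65/22 - 94 = -2133/22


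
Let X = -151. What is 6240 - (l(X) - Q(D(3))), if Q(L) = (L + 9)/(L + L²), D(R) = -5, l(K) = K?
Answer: 31956/5 ≈ 6391.2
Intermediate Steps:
Q(L) = (9 + L)/(L + L²)
6240 - (l(X) - Q(D(3))) = 6240 - (-151 - (9 - 5)/((-5)*(1 - 5))) = 6240 - (-151 - (-1)*4/(5*(-4))) = 6240 - (-151 - (-1)*(-1)*4/(5*4)) = 6240 - (-151 - 1*⅕) = 6240 - (-151 - ⅕) = 6240 - 1*(-756/5) = 6240 + 756/5 = 31956/5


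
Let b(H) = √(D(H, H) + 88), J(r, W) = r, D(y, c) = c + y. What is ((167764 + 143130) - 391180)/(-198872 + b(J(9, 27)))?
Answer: 2661106232/6591678713 + 13381*√106/6591678713 ≈ 0.40373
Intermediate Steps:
b(H) = √(88 + 2*H) (b(H) = √((H + H) + 88) = √(2*H + 88) = √(88 + 2*H))
((167764 + 143130) - 391180)/(-198872 + b(J(9, 27))) = ((167764 + 143130) - 391180)/(-198872 + √(88 + 2*9)) = (310894 - 391180)/(-198872 + √(88 + 18)) = -80286/(-198872 + √106)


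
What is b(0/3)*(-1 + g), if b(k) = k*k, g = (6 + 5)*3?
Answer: 0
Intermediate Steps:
g = 33 (g = 11*3 = 33)
b(k) = k**2
b(0/3)*(-1 + g) = (0/3)**2*(-1 + 33) = (0*(1/3))**2*32 = 0**2*32 = 0*32 = 0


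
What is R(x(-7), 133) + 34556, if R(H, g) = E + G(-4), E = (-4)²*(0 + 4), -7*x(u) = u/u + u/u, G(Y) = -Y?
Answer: 34624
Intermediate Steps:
x(u) = -2/7 (x(u) = -(u/u + u/u)/7 = -(1 + 1)/7 = -⅐*2 = -2/7)
E = 64 (E = 16*4 = 64)
R(H, g) = 68 (R(H, g) = 64 - 1*(-4) = 64 + 4 = 68)
R(x(-7), 133) + 34556 = 68 + 34556 = 34624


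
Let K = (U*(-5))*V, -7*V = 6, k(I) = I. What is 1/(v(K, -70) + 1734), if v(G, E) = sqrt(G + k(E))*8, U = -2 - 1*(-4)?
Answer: 6069/10537406 - 2*I*sqrt(3010)/5268703 ≈ 0.00057595 - 2.0826e-5*I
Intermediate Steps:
U = 2 (U = -2 + 4 = 2)
V = -6/7 (V = -1/7*6 = -6/7 ≈ -0.85714)
K = 60/7 (K = (2*(-5))*(-6/7) = -10*(-6/7) = 60/7 ≈ 8.5714)
v(G, E) = 8*sqrt(E + G) (v(G, E) = sqrt(G + E)*8 = sqrt(E + G)*8 = 8*sqrt(E + G))
1/(v(K, -70) + 1734) = 1/(8*sqrt(-70 + 60/7) + 1734) = 1/(8*sqrt(-430/7) + 1734) = 1/(8*(I*sqrt(3010)/7) + 1734) = 1/(8*I*sqrt(3010)/7 + 1734) = 1/(1734 + 8*I*sqrt(3010)/7)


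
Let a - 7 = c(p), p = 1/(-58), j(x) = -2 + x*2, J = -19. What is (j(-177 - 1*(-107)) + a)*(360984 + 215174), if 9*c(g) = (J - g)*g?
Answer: -392378866187/5046 ≈ -7.7760e+7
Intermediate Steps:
j(x) = -2 + 2*x
p = -1/58 ≈ -0.017241
c(g) = g*(-19 - g)/9 (c(g) = ((-19 - g)*g)/9 = (g*(-19 - g))/9 = g*(-19 - g)/9)
a = 71011/10092 (a = 7 - ⅑*(-1/58)*(19 - 1/58) = 7 - ⅑*(-1/58)*1101/58 = 7 + 367/10092 = 71011/10092 ≈ 7.0364)
(j(-177 - 1*(-107)) + a)*(360984 + 215174) = ((-2 + 2*(-177 - 1*(-107))) + 71011/10092)*(360984 + 215174) = ((-2 + 2*(-177 + 107)) + 71011/10092)*576158 = ((-2 + 2*(-70)) + 71011/10092)*576158 = ((-2 - 140) + 71011/10092)*576158 = (-142 + 71011/10092)*576158 = -1362053/10092*576158 = -392378866187/5046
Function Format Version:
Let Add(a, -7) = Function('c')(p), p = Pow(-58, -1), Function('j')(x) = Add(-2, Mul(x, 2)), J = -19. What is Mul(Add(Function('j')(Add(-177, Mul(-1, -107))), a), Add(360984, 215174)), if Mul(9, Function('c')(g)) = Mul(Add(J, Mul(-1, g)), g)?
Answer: Rational(-392378866187, 5046) ≈ -7.7760e+7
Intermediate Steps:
Function('j')(x) = Add(-2, Mul(2, x))
p = Rational(-1, 58) ≈ -0.017241
Function('c')(g) = Mul(Rational(1, 9), g, Add(-19, Mul(-1, g))) (Function('c')(g) = Mul(Rational(1, 9), Mul(Add(-19, Mul(-1, g)), g)) = Mul(Rational(1, 9), Mul(g, Add(-19, Mul(-1, g)))) = Mul(Rational(1, 9), g, Add(-19, Mul(-1, g))))
a = Rational(71011, 10092) (a = Add(7, Mul(Rational(-1, 9), Rational(-1, 58), Add(19, Rational(-1, 58)))) = Add(7, Mul(Rational(-1, 9), Rational(-1, 58), Rational(1101, 58))) = Add(7, Rational(367, 10092)) = Rational(71011, 10092) ≈ 7.0364)
Mul(Add(Function('j')(Add(-177, Mul(-1, -107))), a), Add(360984, 215174)) = Mul(Add(Add(-2, Mul(2, Add(-177, Mul(-1, -107)))), Rational(71011, 10092)), Add(360984, 215174)) = Mul(Add(Add(-2, Mul(2, Add(-177, 107))), Rational(71011, 10092)), 576158) = Mul(Add(Add(-2, Mul(2, -70)), Rational(71011, 10092)), 576158) = Mul(Add(Add(-2, -140), Rational(71011, 10092)), 576158) = Mul(Add(-142, Rational(71011, 10092)), 576158) = Mul(Rational(-1362053, 10092), 576158) = Rational(-392378866187, 5046)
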